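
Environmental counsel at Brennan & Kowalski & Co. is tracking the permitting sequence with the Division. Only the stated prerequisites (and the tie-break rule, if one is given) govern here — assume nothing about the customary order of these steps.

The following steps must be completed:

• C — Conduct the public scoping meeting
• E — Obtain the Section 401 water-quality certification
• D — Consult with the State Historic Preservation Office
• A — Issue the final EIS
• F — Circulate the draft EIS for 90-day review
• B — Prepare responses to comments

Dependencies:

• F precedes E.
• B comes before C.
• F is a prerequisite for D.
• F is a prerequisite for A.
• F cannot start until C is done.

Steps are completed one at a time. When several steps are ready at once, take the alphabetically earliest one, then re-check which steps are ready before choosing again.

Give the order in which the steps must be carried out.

B C F A D E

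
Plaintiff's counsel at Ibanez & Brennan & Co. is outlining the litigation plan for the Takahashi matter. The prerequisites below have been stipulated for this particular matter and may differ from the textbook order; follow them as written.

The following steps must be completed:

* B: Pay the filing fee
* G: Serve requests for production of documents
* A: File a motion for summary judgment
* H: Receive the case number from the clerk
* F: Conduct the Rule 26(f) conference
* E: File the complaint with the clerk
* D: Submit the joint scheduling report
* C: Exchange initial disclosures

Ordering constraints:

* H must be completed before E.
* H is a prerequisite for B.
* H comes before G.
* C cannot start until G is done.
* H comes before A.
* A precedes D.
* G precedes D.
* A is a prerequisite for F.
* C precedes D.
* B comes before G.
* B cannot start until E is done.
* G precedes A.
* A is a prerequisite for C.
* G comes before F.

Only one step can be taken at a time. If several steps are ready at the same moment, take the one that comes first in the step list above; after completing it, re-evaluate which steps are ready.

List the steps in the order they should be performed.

H is the only step with nothing outstanding, so it goes first.
E is the only step now ready → E.
B is the only step now ready → B.
G is the only step now ready → G.
A is the only step now ready → A.
F and C are both available; F is listed earlier → F.
That leaves C as the only ready step → C.
That leaves D as the only ready step → D.

H, E, B, G, A, F, C, D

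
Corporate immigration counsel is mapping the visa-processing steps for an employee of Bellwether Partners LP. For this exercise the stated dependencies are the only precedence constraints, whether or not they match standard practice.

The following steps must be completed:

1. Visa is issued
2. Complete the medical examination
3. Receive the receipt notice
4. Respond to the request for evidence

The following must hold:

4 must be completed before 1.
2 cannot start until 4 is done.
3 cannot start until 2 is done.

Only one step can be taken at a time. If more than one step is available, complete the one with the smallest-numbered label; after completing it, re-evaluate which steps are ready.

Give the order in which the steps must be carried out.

4 1 2 3

4 has no prerequisites → 4 first.
Now 1 and 2 have their prerequisites met. 1 has the earlier label, so 1 next.
2 needed 4, now all done → 2.
3 needed 2, now all done → 3.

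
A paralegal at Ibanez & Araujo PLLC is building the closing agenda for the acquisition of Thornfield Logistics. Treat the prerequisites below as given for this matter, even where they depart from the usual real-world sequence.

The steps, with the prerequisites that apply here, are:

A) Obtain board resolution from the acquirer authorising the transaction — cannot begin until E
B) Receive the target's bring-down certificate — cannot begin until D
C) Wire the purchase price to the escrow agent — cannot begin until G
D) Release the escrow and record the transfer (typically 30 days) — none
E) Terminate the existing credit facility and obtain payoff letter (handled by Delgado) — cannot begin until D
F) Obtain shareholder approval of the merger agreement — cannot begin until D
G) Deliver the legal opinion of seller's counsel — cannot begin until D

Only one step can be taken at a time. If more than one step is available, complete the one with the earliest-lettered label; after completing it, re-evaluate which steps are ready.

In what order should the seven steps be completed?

D → B → E → A → F → G → C

D has no prerequisites → D first.
Ready: B, E, F and G. B has the earlier label → B.
E, F and G are all available; E has the earlier label → E.
A now also ready, so the ready set is {A, F, G}; A has the earlier label → A.
Now F and G have their prerequisites met. F has the earlier label, so F next.
G is the only step now ready → G.
Next only C has its prerequisites met → C.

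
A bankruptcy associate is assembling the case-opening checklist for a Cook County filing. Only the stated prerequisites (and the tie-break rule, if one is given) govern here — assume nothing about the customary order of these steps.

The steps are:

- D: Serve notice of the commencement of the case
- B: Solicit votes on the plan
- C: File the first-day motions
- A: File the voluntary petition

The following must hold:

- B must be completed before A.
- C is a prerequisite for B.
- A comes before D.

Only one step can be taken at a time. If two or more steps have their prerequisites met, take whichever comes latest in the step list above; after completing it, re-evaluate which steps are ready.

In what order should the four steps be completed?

C, B, A, D

C has no prerequisites → C first.
Next only B has its prerequisites met → B.
A needed B, now all done → A.
That leaves D as the only ready step → D.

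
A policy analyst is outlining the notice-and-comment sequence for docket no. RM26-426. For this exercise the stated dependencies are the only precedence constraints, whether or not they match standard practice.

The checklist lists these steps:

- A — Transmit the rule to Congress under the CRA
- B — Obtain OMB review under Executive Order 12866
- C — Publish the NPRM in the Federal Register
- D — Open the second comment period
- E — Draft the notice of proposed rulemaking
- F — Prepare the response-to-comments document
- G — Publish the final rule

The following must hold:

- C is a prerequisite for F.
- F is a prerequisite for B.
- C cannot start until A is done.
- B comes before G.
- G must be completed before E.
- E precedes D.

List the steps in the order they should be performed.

A is the only step with nothing outstanding, so it goes first.
Next only C has its prerequisites met → C.
F needed C, now all done → F.
Next only B has its prerequisites met → B.
G needed B, now all done → G.
That leaves E as the only ready step → E.
D is the only step now ready → D.

A C F B G E D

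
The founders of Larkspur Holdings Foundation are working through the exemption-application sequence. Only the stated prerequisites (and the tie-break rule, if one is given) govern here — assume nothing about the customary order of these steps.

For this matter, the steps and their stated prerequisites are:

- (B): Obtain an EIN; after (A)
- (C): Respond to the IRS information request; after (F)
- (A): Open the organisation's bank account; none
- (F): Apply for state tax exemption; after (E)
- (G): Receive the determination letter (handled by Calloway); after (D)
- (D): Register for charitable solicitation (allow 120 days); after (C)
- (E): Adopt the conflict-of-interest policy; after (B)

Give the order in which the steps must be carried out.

Only (A) has no prerequisites, so it is first.
(B) needed (A), now all done → (B).
Next only (E) has its prerequisites met → (E).
(F) is the only step now ready → (F).
That leaves (C) as the only ready step → (C).
(D) is the only step now ready → (D).
Next only (G) has its prerequisites met → (G).

(A) → (B) → (E) → (F) → (C) → (D) → (G)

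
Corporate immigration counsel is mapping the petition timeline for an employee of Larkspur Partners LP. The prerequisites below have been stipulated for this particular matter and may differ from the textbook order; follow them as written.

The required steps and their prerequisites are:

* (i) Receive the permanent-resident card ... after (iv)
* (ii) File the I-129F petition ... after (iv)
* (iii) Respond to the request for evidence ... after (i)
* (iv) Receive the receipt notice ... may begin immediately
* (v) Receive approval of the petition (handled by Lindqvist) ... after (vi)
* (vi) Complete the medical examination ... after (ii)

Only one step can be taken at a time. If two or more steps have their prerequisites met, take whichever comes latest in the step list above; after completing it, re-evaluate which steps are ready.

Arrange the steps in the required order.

(iv), (ii), (vi), (v), (i), (iii)

Only (iv) has no prerequisites, so it is first.
(ii) and (i) are both available; (ii) is listed later → (ii).
Now (vi) and (i) have their prerequisites met. (vi) is listed later, so (vi) next.
(v) now also ready, so the ready set is {(v), (i)}; (v) is listed later → (v).
That leaves (i) as the only ready step → (i).
(iii) is the only step now ready → (iii).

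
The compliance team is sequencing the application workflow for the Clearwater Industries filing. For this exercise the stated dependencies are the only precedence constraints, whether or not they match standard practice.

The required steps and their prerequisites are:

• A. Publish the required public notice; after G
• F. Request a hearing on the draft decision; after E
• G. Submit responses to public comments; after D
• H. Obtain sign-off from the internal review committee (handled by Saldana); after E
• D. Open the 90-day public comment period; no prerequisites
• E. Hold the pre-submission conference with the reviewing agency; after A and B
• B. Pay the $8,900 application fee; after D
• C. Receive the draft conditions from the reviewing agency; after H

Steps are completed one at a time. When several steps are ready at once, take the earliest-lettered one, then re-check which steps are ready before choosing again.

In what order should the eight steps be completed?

D, B, G, A, E, F, H, C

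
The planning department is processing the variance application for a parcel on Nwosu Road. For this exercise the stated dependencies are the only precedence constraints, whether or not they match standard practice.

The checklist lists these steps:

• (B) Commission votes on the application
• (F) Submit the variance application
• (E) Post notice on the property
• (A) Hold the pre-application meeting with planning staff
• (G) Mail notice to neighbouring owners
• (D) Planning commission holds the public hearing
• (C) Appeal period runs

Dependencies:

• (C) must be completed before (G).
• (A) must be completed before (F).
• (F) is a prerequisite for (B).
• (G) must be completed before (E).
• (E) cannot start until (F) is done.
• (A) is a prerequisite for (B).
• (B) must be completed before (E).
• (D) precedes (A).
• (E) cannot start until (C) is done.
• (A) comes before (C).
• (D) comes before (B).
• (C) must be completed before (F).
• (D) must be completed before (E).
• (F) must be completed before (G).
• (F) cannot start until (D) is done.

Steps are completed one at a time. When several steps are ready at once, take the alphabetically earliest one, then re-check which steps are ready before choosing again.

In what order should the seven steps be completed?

(D), (A), (C), (F), (B), (G), (E)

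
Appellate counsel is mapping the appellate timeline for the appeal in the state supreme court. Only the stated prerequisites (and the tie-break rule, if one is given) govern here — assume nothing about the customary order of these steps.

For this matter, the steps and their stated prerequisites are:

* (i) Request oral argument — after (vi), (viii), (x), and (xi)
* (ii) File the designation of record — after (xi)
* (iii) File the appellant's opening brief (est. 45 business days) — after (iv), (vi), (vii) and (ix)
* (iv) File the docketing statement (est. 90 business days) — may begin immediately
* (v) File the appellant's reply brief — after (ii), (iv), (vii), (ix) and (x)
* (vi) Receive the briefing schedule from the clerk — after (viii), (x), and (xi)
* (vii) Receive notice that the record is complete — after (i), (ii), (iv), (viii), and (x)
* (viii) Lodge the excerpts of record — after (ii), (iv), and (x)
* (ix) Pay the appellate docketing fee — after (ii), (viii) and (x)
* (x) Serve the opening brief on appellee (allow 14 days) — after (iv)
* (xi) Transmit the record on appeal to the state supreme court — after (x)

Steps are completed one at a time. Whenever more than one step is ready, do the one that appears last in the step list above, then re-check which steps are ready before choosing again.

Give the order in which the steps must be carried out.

(iv) is the only step with nothing outstanding, so it goes first.
(x) needed (iv), now all done → (x).
Next only (xi) has its prerequisites met → (xi).
(ii) is the only step now ready → (ii).
(viii) needed (x), (iv) and (ii), now all done → (viii).
Ready: (ix) and (vi). (ix) is listed later → (ix).
Next only (vi) has its prerequisites met → (vi).
Next only (i) has its prerequisites met → (i).
(vii) needed (x), (viii), (iv), (ii) and (i), now all done → (vii).
Ready: (v) and (iii). (v) is listed later → (v).
(iii) is the only step now ready → (iii).

(iv), (x), (xi), (ii), (viii), (ix), (vi), (i), (vii), (v), (iii)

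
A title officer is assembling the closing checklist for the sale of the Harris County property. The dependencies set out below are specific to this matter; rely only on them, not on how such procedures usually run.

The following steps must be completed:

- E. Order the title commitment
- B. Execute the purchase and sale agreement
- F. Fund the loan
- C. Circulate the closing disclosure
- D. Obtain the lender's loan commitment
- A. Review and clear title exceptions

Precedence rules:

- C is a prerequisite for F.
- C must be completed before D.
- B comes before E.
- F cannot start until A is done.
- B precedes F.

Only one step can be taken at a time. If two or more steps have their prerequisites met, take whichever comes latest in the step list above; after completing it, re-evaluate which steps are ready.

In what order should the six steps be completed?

A → C → D → B → F → E

Nothing is required for A, C and B. A is listed later → A first.
C and B are both available; C is listed later → C.
D now also ready, so the ready set is {D, B}; D is listed later → D.
That leaves B as the only ready step → B.
Now F and E have their prerequisites met. F is listed later, so F next.
That leaves E as the only ready step → E.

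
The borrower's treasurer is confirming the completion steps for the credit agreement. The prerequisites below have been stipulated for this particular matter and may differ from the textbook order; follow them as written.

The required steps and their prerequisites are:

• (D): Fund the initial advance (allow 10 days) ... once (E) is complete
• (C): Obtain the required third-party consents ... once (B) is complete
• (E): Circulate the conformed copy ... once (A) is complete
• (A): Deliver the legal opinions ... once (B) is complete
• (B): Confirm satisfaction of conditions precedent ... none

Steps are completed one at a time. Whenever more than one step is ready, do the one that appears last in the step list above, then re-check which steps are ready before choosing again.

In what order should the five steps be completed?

(B) (A) (E) (C) (D)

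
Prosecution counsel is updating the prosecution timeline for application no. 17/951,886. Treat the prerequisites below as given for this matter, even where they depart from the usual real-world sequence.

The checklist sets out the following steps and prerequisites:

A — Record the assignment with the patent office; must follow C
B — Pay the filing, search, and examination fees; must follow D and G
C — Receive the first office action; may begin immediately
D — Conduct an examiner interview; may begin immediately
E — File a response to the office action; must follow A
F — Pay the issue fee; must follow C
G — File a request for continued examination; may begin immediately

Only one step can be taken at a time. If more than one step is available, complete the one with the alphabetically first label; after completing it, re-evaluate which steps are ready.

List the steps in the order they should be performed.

Nothing is required for C, D and G. C has the earlier label → C first.
A and F now also ready, so the ready set is {A, D, F, G}; A has the earlier label → A.
E now also ready, so the ready set is {D, E, F, G}; D has the earlier label → D.
Now E, F and G have their prerequisites met. E has the earlier label, so E next.
Ready: F and G. F has the earlier label → F.
That leaves G as the only ready step → G.
B needed D and G, now all done → B.

C, A, D, E, F, G, B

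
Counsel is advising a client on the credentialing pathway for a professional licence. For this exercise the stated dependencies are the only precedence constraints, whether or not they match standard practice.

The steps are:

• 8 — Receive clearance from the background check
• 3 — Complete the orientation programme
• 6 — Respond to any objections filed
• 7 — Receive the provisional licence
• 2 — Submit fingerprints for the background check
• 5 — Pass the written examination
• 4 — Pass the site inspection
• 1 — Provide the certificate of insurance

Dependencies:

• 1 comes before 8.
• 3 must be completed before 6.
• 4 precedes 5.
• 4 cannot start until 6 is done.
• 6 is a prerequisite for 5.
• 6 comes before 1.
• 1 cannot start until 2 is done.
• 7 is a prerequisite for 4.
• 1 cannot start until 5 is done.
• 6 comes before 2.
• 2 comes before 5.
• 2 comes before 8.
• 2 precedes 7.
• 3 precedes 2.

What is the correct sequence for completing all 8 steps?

3, 6, 2, 7, 4, 5, 1, 8

Only 3 has no prerequisites, so it is first.
6 needed 3, now all done → 6.
2 needed 3 and 6, now all done → 2.
7 needed 2, now all done → 7.
Next only 4 has its prerequisites met → 4.
5 needed 6, 2 and 4, now all done → 5.
That leaves 1 as the only ready step → 1.
8 needed 2 and 1, now all done → 8.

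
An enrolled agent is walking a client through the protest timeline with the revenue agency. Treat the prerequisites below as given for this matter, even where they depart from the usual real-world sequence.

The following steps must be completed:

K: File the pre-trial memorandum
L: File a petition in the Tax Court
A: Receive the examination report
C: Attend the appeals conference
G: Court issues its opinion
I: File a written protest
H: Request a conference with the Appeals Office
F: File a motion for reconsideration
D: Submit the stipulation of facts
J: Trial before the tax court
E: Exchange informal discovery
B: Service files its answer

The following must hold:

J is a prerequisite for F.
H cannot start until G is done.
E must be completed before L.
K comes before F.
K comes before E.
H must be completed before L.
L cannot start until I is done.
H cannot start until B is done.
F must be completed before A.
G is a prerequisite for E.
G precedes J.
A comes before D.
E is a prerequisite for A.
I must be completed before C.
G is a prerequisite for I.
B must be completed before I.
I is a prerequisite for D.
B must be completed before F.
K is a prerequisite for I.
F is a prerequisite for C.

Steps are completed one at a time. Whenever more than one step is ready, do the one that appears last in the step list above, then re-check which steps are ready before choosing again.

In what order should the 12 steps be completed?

B, G and K have no prerequisites; B is listed later, so B is first.
Ready: G and K. G is listed later → G.
J and H now also ready, so the ready set is {J, H, K}; J is listed later → J.
H and K are both available; H is listed later → H.
That leaves K as the only ready step → K.
E, F and I are all available; E is listed later → E.
Ready: F and I. F is listed later → F.
A now also ready, so the ready set is {I, A}; I is listed later → I.
C and L now also ready, so the ready set is {C, A, L}; C is listed later → C.
Ready: A and L. A is listed later → A.
D now also ready, so the ready set is {D, L}; D is listed later → D.
L needed E, H and I, now all done → L.

B, G, J, H, K, E, F, I, C, A, D, L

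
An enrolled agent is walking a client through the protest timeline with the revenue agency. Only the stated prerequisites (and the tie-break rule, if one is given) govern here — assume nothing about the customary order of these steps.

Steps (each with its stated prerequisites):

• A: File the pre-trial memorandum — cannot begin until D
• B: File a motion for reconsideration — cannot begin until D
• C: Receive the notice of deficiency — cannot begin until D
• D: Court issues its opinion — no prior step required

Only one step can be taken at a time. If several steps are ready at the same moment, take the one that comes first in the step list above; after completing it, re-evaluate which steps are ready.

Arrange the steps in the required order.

D has no prerequisites → D first.
Ready: A, B and C. A is listed earlier → A.
Now B and C have their prerequisites met. B is listed earlier, so B next.
That leaves C as the only ready step → C.

D A B C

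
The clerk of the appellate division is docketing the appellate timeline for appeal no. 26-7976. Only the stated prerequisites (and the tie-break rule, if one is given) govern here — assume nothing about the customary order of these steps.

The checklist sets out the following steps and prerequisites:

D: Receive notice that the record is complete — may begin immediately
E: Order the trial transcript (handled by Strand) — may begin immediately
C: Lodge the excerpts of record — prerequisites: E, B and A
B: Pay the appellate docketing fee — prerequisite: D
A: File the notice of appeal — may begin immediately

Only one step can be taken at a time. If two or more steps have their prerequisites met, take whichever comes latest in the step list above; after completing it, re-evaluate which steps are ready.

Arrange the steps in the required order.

A, E and D have no prerequisites; A is listed later, so A is first.
E and D are both available; E is listed later → E.
Next only D has its prerequisites met → D.
B needed D, now all done → B.
C needed A, B and E, now all done → C.

A → E → D → B → C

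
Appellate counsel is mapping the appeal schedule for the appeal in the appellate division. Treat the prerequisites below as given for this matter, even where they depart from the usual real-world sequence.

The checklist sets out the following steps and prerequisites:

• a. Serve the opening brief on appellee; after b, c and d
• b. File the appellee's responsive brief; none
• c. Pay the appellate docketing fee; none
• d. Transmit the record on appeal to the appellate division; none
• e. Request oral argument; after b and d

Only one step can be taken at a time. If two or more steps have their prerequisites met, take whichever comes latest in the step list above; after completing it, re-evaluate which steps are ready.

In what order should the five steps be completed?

d c b e a

d, c and b have no prerequisites; d is listed later, so d is first.
Now c and b have their prerequisites met. c is listed later, so c next.
Next only b has its prerequisites met → b.
Now e and a have their prerequisites met. e is listed later, so e next.
a needed d, c and b, now all done → a.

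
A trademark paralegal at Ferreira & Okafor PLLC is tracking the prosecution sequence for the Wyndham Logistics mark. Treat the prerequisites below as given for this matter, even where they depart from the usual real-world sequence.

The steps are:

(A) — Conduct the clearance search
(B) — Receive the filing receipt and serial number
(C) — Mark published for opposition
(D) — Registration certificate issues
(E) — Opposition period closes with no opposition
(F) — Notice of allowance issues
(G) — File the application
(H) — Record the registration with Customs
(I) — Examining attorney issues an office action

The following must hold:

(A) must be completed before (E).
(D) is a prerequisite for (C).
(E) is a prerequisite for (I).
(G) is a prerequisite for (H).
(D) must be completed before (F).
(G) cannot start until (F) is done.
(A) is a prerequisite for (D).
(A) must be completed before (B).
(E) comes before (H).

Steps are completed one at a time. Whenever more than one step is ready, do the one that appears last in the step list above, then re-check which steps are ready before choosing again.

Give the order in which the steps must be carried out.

(A), (E), (I), (D), (F), (G), (H), (C), (B)

(A) has no prerequisites → (A) first.
(E), (D) and (B) are all available; (E) is listed later → (E).
Now (I), (D) and (B) have their prerequisites met. (I) is listed later, so (I) next.
(D) and (B) are both available; (D) is listed later → (D).
(F) and (C) now also ready, so the ready set is {(F), (C), (B)}; (F) is listed later → (F).
(G), (C) and (B) are all available; (G) is listed later → (G).
Now (H), (C) and (B) have their prerequisites met. (H) is listed later, so (H) next.
Now (C) and (B) have their prerequisites met. (C) is listed later, so (C) next.
(B) is the only step now ready → (B).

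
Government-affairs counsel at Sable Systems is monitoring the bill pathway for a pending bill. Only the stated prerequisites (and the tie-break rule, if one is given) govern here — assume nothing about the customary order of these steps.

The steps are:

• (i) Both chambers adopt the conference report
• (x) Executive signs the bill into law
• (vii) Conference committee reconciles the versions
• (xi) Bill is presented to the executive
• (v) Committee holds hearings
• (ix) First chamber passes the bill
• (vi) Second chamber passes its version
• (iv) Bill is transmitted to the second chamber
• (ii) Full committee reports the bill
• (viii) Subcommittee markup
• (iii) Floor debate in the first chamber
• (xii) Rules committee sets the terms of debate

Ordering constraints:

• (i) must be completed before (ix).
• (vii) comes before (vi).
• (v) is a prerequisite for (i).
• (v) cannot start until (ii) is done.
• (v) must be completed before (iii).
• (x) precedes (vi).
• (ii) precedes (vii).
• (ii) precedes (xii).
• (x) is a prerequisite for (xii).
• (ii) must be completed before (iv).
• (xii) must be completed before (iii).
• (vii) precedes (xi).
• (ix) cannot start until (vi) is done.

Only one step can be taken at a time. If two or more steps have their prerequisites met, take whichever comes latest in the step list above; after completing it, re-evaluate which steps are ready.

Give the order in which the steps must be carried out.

(viii) → (ii) → (iv) → (v) → (vii) → (xi) → (x) → (xii) → (iii) → (vi) → (i) → (ix)

(viii), (ii) and (x) have no prerequisites; (viii) is listed later, so (viii) is first.
Ready: (ii) and (x). (ii) is listed later → (ii).
Ready: (iv), (v), (vii) and (x). (iv) is listed later → (iv).
(v), (vii) and (x) are all available; (v) is listed later → (v).
Ready: (vii), (x) and (i). (vii) is listed later → (vii).
Now (xi), (x) and (i) have their prerequisites met. (xi) is listed later, so (xi) next.
Now (x) and (i) have their prerequisites met. (x) is listed later, so (x) next.
Now (xii), (vi) and (i) have their prerequisites met. (xii) is listed later, so (xii) next.
(iii) now also ready, so the ready set is {(iii), (vi), (i)}; (iii) is listed later → (iii).
Now (vi) and (i) have their prerequisites met. (vi) is listed later, so (vi) next.
(i) needed (v), now all done → (i).
(ix) needed (vi) and (i), now all done → (ix).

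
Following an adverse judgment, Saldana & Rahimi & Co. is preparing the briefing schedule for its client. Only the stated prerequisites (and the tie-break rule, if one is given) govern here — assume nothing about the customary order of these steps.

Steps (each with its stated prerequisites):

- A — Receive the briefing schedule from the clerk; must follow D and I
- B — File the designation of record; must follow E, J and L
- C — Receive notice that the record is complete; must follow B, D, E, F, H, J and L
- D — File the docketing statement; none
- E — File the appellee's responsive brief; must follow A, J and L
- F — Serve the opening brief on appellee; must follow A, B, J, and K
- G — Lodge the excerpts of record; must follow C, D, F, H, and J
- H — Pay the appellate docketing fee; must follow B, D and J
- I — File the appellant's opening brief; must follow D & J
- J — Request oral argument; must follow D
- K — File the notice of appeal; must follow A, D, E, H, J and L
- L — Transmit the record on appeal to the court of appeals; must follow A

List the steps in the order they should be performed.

D → J → I → A → L → E → B → H → K → F → C → G

Only D has no prerequisites, so it is first.
Next only J has its prerequisites met → J.
That leaves I as the only ready step → I.
A needed D and I, now all done → A.
Next only L has its prerequisites met → L.
Next only E has its prerequisites met → E.
B needed E, J and L, now all done → B.
Next only H has its prerequisites met → H.
K is the only step now ready → K.
F needed A, B, J and K, now all done → F.
C needed B, D, E, F, H, J and L, now all done → C.
That leaves G as the only ready step → G.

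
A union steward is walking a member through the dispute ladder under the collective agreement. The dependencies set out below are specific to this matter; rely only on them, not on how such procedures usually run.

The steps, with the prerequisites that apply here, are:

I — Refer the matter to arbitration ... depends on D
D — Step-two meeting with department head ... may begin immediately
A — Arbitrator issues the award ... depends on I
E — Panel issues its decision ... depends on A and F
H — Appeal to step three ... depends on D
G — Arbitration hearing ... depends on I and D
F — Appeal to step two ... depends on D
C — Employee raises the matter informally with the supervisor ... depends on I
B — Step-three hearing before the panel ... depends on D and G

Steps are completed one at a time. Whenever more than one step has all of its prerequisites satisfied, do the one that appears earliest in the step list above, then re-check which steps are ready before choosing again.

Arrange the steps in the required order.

D → I → A → H → G → F → E → C → B

D is the only step with nothing outstanding, so it goes first.
Ready: I, H and F. I is listed earlier → I.
Now A, H, G, F and C have their prerequisites met. A is listed earlier, so A next.
Now H, G, F and C have their prerequisites met. H is listed earlier, so H next.
Now G, F and C have their prerequisites met. G is listed earlier, so G next.
Now F, C and B have their prerequisites met. F is listed earlier, so F next.
Now E, C and B have their prerequisites met. E is listed earlier, so E next.
Now C and B have their prerequisites met. C is listed earlier, so C next.
B needed D and G, now all done → B.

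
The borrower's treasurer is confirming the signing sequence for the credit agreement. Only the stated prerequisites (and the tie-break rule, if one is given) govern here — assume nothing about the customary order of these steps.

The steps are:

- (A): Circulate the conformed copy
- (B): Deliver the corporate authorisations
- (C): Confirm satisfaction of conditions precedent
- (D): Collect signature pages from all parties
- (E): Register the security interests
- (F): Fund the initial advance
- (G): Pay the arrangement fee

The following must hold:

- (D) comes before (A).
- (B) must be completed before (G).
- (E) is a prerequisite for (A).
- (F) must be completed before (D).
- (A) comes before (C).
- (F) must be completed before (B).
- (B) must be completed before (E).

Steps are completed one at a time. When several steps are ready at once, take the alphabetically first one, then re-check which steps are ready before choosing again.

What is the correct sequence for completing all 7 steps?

(F), (B), (D), (E), (A), (C), (G)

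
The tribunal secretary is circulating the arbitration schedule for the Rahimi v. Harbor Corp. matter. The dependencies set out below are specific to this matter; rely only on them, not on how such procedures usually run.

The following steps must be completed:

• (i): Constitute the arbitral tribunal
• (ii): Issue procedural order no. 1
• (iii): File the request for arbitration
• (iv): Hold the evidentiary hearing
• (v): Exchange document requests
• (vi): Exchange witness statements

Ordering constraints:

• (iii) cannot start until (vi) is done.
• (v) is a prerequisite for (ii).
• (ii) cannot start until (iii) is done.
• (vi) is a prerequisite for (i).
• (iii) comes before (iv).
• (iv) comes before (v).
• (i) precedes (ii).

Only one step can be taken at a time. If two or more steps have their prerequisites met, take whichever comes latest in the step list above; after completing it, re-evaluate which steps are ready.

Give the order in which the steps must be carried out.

(vi), (iii), (iv), (v), (i), (ii)

(vi) has no prerequisites → (vi) first.
Now (iii) and (i) have their prerequisites met. (iii) is listed later, so (iii) next.
(iv) and (i) are both available; (iv) is listed later → (iv).
Now (v) and (i) have their prerequisites met. (v) is listed later, so (v) next.
(i) is the only step now ready → (i).
Next only (ii) has its prerequisites met → (ii).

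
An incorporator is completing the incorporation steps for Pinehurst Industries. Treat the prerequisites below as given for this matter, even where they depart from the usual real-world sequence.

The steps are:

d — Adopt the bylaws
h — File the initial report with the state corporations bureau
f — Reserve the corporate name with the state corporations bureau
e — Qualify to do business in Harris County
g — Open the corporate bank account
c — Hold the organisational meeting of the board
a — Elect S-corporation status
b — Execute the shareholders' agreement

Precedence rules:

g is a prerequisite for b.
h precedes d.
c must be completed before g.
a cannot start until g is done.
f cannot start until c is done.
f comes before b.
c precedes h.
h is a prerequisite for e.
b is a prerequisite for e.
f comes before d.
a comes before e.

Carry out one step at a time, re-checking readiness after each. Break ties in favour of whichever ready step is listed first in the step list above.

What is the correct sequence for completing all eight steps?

c is the only step with nothing outstanding, so it goes first.
Now h, f and g have their prerequisites met. h is listed earlier, so h next.
Ready: f and g. f is listed earlier → f.
Now d and g have their prerequisites met. d is listed earlier, so d next.
Next only g has its prerequisites met → g.
a and b are both available; a is listed earlier → a.
b needed f and g, now all done → b.
Next only e has its prerequisites met → e.

c, h, f, d, g, a, b, e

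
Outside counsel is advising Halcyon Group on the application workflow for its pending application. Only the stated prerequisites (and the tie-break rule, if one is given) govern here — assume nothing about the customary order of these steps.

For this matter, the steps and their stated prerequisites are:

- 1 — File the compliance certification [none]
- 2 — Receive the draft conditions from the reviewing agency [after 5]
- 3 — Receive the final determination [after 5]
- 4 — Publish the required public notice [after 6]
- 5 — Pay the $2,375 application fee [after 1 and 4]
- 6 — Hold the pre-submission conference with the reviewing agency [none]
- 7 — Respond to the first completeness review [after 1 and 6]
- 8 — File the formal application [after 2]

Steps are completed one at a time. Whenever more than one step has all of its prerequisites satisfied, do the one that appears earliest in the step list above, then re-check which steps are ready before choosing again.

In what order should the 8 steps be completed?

1 6 4 5 2 3 7 8

Nothing is required for 1 and 6. 1 is listed earlier → 1 first.
6 is the only step now ready → 6.
Ready: 4 and 7. 4 is listed earlier → 4.
5 now also ready, so the ready set is {5, 7}; 5 is listed earlier → 5.
Ready: 2, 3 and 7. 2 is listed earlier → 2.
8 now also ready, so the ready set is {3, 7, 8}; 3 is listed earlier → 3.
Now 7 and 8 have their prerequisites met. 7 is listed earlier, so 7 next.
8 needed 2, now all done → 8.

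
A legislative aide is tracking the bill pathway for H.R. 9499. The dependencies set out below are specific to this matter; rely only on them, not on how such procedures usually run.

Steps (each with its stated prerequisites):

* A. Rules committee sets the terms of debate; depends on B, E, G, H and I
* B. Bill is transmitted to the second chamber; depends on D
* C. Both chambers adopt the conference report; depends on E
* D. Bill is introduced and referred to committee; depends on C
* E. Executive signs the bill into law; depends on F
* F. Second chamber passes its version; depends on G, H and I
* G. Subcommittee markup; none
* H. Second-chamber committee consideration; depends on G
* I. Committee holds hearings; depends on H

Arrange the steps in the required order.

G, H, I, F, E, C, D, B, A

G has no prerequisites → G first.
H needed G, now all done → H.
I needed H, now all done → I.
F needed G, H and I, now all done → F.
That leaves E as the only ready step → E.
That leaves C as the only ready step → C.
That leaves D as the only ready step → D.
B needed D, now all done → B.
That leaves A as the only ready step → A.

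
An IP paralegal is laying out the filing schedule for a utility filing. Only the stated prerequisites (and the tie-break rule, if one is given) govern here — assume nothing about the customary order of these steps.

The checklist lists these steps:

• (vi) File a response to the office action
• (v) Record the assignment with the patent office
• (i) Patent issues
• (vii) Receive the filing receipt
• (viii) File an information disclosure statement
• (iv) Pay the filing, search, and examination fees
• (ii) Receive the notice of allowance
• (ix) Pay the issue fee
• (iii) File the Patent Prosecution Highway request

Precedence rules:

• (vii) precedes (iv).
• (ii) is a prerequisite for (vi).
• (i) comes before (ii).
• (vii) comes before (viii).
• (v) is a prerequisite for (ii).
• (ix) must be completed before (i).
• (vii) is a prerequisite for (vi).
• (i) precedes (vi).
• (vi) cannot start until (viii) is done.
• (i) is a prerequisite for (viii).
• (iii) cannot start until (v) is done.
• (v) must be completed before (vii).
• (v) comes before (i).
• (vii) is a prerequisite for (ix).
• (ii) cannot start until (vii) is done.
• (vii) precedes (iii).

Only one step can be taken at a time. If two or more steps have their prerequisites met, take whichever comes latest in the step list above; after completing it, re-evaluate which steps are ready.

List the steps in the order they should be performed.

(v) → (vii) → (iii) → (ix) → (iv) → (i) → (ii) → (viii) → (vi)

(v) is the only step with nothing outstanding, so it goes first.
(vii) needed (v), now all done → (vii).
(iii), (ix) and (iv) are all available; (iii) is listed later → (iii).
Now (ix) and (iv) have their prerequisites met. (ix) is listed later, so (ix) next.
Ready: (iv) and (i). (iv) is listed later → (iv).
(i) needed (ix) and (v), now all done → (i).
Ready: (ii) and (viii). (ii) is listed later → (ii).
That leaves (viii) as the only ready step → (viii).
(vi) needed (ii), (viii), (vii) and (i), now all done → (vi).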